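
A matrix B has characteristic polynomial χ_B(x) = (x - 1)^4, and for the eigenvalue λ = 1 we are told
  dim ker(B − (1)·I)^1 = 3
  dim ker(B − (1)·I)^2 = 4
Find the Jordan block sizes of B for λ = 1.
Block sizes for λ = 1: [2, 1, 1]

From the dimensions of kernels of powers, the number of Jordan blocks of size at least j is d_j − d_{j−1} where d_j = dim ker(N^j) (with d_0 = 0). Computing the differences gives [3, 1].
The number of blocks of size exactly k is (#blocks of size ≥ k) − (#blocks of size ≥ k + 1), so the partition is: 2 block(s) of size 1, 1 block(s) of size 2.
In nonincreasing order the block sizes are [2, 1, 1].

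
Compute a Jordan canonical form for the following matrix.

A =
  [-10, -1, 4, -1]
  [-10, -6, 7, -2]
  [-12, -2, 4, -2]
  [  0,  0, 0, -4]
J_3(-4) ⊕ J_1(-4)

The characteristic polynomial is
  det(x·I − A) = x^4 + 16*x^3 + 96*x^2 + 256*x + 256 = (x + 4)^4

Eigenvalues and multiplicities (the geometric multiplicity of λ is n − rank(A − λI), which equals the number of Jordan blocks for λ):
  λ = -4: algebraic multiplicity = 4, geometric multiplicity = 2

Determining the block sizes for each eigenvalue:
  λ = -4: with am = 4 and gm = 2, the partition is not yet determined (e.g. several partitions of 4 into 2 parts exist). Let N = A − (-4)·I. Computing rank(N^1) = 2, rank(N^2) = 1, rank(N^3) = 0; the number of blocks of size ≥ j is rank(N^{j−1}) − rank(N^j), giving [2, 1, 1]. So we have 1 block(s) of size 3, 1 block(s) of size 1 → block sizes [3, 1]

Assembling the blocks gives a Jordan form
J =
  [-4,  1,  0,  0]
  [ 0, -4,  1,  0]
  [ 0,  0, -4,  0]
  [ 0,  0,  0, -4]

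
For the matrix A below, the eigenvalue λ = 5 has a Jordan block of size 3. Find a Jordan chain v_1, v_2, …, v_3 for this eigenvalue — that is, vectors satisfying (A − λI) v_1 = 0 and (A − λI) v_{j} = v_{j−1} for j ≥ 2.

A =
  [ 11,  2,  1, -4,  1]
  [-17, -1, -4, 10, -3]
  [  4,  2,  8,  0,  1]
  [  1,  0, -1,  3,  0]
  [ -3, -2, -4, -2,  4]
A Jordan chain for λ = 5 of length 3:
v_1 = (-1, 3, -1, 0, 1)ᵀ
v_2 = (6, -17, 4, 1, -3)ᵀ
v_3 = (1, 0, 0, 0, 0)ᵀ

Let N = A − (5)·I. We want v_3 with N^3 v_3 = 0 but N^2 v_3 ≠ 0; then v_{j-1} := N · v_j for j = 3, …, 2.

Pick v_3 = (1, 0, 0, 0, 0)ᵀ.
Then v_2 = N · v_3 = (6, -17, 4, 1, -3)ᵀ.
Then v_1 = N · v_2 = (-1, 3, -1, 0, 1)ᵀ.

Sanity check: (A − (5)·I) v_1 = (0, 0, 0, 0, 0)ᵀ = 0. ✓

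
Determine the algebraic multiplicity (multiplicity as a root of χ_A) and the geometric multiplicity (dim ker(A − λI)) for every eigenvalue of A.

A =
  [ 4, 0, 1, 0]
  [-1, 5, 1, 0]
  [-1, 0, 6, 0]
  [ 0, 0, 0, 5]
λ = 5: alg = 4, geom = 3

Step 1 — factor the characteristic polynomial to read off the algebraic multiplicities:
  χ_A(x) = (x - 5)^4

Step 2 — compute geometric multiplicities via the rank-nullity identity g(λ) = n − rank(A − λI):
  rank(A − (5)·I) = 1, so dim ker(A − (5)·I) = n − 1 = 3

Summary:
  λ = 5: algebraic multiplicity = 4, geometric multiplicity = 3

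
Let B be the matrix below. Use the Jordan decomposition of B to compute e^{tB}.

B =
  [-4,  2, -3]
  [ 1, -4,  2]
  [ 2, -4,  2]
e^{tB} =
  [-2*t*exp(-2*t) + exp(-2*t), 2*t^2*exp(-2*t) + 2*t*exp(-2*t), -t^2*exp(-2*t) - 3*t*exp(-2*t)]
  [t*exp(-2*t), -t^2*exp(-2*t) - 2*t*exp(-2*t) + exp(-2*t), t^2*exp(-2*t)/2 + 2*t*exp(-2*t)]
  [2*t*exp(-2*t), -2*t^2*exp(-2*t) - 4*t*exp(-2*t), t^2*exp(-2*t) + 4*t*exp(-2*t) + exp(-2*t)]

Strategy: write B = P · J · P⁻¹ where J is a Jordan canonical form, so e^{tB} = P · e^{tJ} · P⁻¹, and e^{tJ} can be computed block-by-block.

B has Jordan form
J =
  [-2,  1,  0]
  [ 0, -2,  1]
  [ 0,  0, -2]
(up to reordering of blocks).

Per-block formulas:
  For a 3×3 Jordan block J_3(-2): exp(t · J_3(-2)) = e^(-2t)·(I + t·N + (t^2/2)·N^2), where N is the 3×3 nilpotent shift.

After assembling e^{tJ} and conjugating by P, we get:

e^{tB} =
  [-2*t*exp(-2*t) + exp(-2*t), 2*t^2*exp(-2*t) + 2*t*exp(-2*t), -t^2*exp(-2*t) - 3*t*exp(-2*t)]
  [t*exp(-2*t), -t^2*exp(-2*t) - 2*t*exp(-2*t) + exp(-2*t), t^2*exp(-2*t)/2 + 2*t*exp(-2*t)]
  [2*t*exp(-2*t), -2*t^2*exp(-2*t) - 4*t*exp(-2*t), t^2*exp(-2*t) + 4*t*exp(-2*t) + exp(-2*t)]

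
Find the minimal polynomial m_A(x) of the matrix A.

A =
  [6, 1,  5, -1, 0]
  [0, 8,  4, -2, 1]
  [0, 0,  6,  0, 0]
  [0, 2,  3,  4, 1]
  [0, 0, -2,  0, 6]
x^3 - 18*x^2 + 108*x - 216

The characteristic polynomial is χ_A(x) = (x - 6)^5, so the eigenvalues are known. The minimal polynomial is
  m_A(x) = Π_λ (x − λ)^{k_λ}
where k_λ is the size of the *largest* Jordan block for λ (equivalently, the smallest k with (A − λI)^k v = 0 for every generalised eigenvector v of λ).

  λ = 6: largest Jordan block has size 3, contributing (x − 6)^3

So m_A(x) = (x - 6)^3 = x^3 - 18*x^2 + 108*x - 216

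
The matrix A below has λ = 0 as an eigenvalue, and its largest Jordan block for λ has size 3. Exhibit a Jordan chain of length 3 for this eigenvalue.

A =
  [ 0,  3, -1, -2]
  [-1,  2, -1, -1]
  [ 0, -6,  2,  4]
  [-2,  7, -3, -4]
A Jordan chain for λ = 0 of length 3:
v_1 = (1, 0, -2, 1)ᵀ
v_2 = (0, -1, 0, -2)ᵀ
v_3 = (1, 0, 0, 0)ᵀ

Let N = A − (0)·I. We want v_3 with N^3 v_3 = 0 but N^2 v_3 ≠ 0; then v_{j-1} := N · v_j for j = 3, …, 2.

Pick v_3 = (1, 0, 0, 0)ᵀ.
Then v_2 = N · v_3 = (0, -1, 0, -2)ᵀ.
Then v_1 = N · v_2 = (1, 0, -2, 1)ᵀ.

Sanity check: (A − (0)·I) v_1 = (0, 0, 0, 0)ᵀ = 0. ✓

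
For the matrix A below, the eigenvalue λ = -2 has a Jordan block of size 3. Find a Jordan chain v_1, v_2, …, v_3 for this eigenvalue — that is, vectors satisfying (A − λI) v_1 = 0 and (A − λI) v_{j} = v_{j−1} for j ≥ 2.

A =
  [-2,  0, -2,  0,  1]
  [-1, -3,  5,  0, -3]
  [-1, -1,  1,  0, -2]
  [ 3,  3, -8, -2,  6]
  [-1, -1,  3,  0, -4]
A Jordan chain for λ = -2 of length 3:
v_1 = (1, -1, 0, -1, 0)ᵀ
v_2 = (0, -1, -1, 3, -1)ᵀ
v_3 = (1, 0, 0, 0, 0)ᵀ

Let N = A − (-2)·I. We want v_3 with N^3 v_3 = 0 but N^2 v_3 ≠ 0; then v_{j-1} := N · v_j for j = 3, …, 2.

Pick v_3 = (1, 0, 0, 0, 0)ᵀ.
Then v_2 = N · v_3 = (0, -1, -1, 3, -1)ᵀ.
Then v_1 = N · v_2 = (1, -1, 0, -1, 0)ᵀ.

Sanity check: (A − (-2)·I) v_1 = (0, 0, 0, 0, 0)ᵀ = 0. ✓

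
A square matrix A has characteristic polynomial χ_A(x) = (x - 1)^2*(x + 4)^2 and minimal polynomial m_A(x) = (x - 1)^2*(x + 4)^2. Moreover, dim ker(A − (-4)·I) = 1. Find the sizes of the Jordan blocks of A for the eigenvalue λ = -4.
Block sizes for λ = -4: [2]

Step 1 — from the characteristic polynomial, algebraic multiplicity of λ = -4 is 2. From dim ker(A − (-4)·I) = 1, there are exactly 1 Jordan blocks for λ = -4.
Step 2 — from the minimal polynomial, the factor (x + 4)^2 tells us the largest block for λ = -4 has size 2.
Step 3 — with total size 2, 1 blocks, and largest block 2, the block sizes (in nonincreasing order) are [2].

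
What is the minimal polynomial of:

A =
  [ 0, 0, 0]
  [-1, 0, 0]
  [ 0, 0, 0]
x^2

The characteristic polynomial is χ_A(x) = x^3, so the eigenvalues are known. The minimal polynomial is
  m_A(x) = Π_λ (x − λ)^{k_λ}
where k_λ is the size of the *largest* Jordan block for λ (equivalently, the smallest k with (A − λI)^k v = 0 for every generalised eigenvector v of λ).

  λ = 0: largest Jordan block has size 2, contributing (x − 0)^2

So m_A(x) = x^2 = x^2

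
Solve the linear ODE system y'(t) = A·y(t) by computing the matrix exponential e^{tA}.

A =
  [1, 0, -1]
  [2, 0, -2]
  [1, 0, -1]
e^{tA} =
  [t + 1, 0, -t]
  [2*t, 1, -2*t]
  [t, 0, 1 - t]

Strategy: write A = P · J · P⁻¹ where J is a Jordan canonical form, so e^{tA} = P · e^{tJ} · P⁻¹, and e^{tJ} can be computed block-by-block.

A has Jordan form
J =
  [0, 1, 0]
  [0, 0, 0]
  [0, 0, 0]
(up to reordering of blocks).

Per-block formulas:
  For a 1×1 block at λ = 0: exp(t · [0]) = [e^(0t)].
  For a 2×2 Jordan block J_2(0): exp(t · J_2(0)) = e^(0t)·(I + t·N), where N is the 2×2 nilpotent shift.

After assembling e^{tJ} and conjugating by P, we get:

e^{tA} =
  [t + 1, 0, -t]
  [2*t, 1, -2*t]
  [t, 0, 1 - t]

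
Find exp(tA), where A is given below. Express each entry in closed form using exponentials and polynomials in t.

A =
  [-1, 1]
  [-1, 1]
e^{tA} =
  [1 - t, t]
  [-t, t + 1]

Strategy: write A = P · J · P⁻¹ where J is a Jordan canonical form, so e^{tA} = P · e^{tJ} · P⁻¹, and e^{tJ} can be computed block-by-block.

A has Jordan form
J =
  [0, 1]
  [0, 0]
(up to reordering of blocks).

Per-block formulas:
  For a 2×2 Jordan block J_2(0): exp(t · J_2(0)) = e^(0t)·(I + t·N), where N is the 2×2 nilpotent shift.

After assembling e^{tJ} and conjugating by P, we get:

e^{tA} =
  [1 - t, t]
  [-t, t + 1]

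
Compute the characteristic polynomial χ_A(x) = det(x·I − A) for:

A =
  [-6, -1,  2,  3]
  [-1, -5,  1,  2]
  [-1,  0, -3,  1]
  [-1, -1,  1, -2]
x^4 + 16*x^3 + 96*x^2 + 256*x + 256

Expanding det(x·I − A) (e.g. by cofactor expansion or by noting that A is similar to its Jordan form J, which has the same characteristic polynomial as A) gives
  χ_A(x) = x^4 + 16*x^3 + 96*x^2 + 256*x + 256
which factors as (x + 4)^4. The eigenvalues (with algebraic multiplicities) are λ = -4 with multiplicity 4.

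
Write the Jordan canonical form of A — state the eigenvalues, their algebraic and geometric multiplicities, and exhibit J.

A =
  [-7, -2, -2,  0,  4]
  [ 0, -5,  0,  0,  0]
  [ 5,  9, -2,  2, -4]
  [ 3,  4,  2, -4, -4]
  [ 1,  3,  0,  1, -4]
J_1(-5) ⊕ J_1(-5) ⊕ J_2(-4) ⊕ J_1(-4)

The characteristic polynomial is
  det(x·I − A) = x^5 + 22*x^4 + 193*x^3 + 844*x^2 + 1840*x + 1600 = (x + 4)^3*(x + 5)^2

Eigenvalues and multiplicities (the geometric multiplicity of λ is n − rank(A − λI), which equals the number of Jordan blocks for λ):
  λ = -5: algebraic multiplicity = 2, geometric multiplicity = 2
  λ = -4: algebraic multiplicity = 3, geometric multiplicity = 2

Determining the block sizes for each eigenvalue:
  λ = -5: gm = am = 2, so every block has size 1 → block sizes [1, 1]
  λ = -4: 2 blocks summing to 3 forces exactly one block of size 2 and the rest size 1 → block sizes [2, 1]

Assembling the blocks gives a Jordan form
J =
  [-5,  0,  0,  0,  0]
  [ 0, -5,  0,  0,  0]
  [ 0,  0, -4,  1,  0]
  [ 0,  0,  0, -4,  0]
  [ 0,  0,  0,  0, -4]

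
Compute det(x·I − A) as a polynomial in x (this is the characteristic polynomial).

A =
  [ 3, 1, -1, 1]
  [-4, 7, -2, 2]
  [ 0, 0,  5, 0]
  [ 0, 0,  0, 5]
x^4 - 20*x^3 + 150*x^2 - 500*x + 625

Expanding det(x·I − A) (e.g. by cofactor expansion or by noting that A is similar to its Jordan form J, which has the same characteristic polynomial as A) gives
  χ_A(x) = x^4 - 20*x^3 + 150*x^2 - 500*x + 625
which factors as (x - 5)^4. The eigenvalues (with algebraic multiplicities) are λ = 5 with multiplicity 4.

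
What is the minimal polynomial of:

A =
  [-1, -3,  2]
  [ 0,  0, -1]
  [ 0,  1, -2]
x^3 + 3*x^2 + 3*x + 1

The characteristic polynomial is χ_A(x) = (x + 1)^3, so the eigenvalues are known. The minimal polynomial is
  m_A(x) = Π_λ (x − λ)^{k_λ}
where k_λ is the size of the *largest* Jordan block for λ (equivalently, the smallest k with (A − λI)^k v = 0 for every generalised eigenvector v of λ).

  λ = -1: largest Jordan block has size 3, contributing (x + 1)^3

So m_A(x) = (x + 1)^3 = x^3 + 3*x^2 + 3*x + 1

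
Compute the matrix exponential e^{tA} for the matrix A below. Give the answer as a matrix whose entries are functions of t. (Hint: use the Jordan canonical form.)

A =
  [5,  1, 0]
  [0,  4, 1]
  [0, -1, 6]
e^{tA} =
  [exp(5*t), -t^2*exp(5*t)/2 + t*exp(5*t), t^2*exp(5*t)/2]
  [0, -t*exp(5*t) + exp(5*t), t*exp(5*t)]
  [0, -t*exp(5*t), t*exp(5*t) + exp(5*t)]

Strategy: write A = P · J · P⁻¹ where J is a Jordan canonical form, so e^{tA} = P · e^{tJ} · P⁻¹, and e^{tJ} can be computed block-by-block.

A has Jordan form
J =
  [5, 1, 0]
  [0, 5, 1]
  [0, 0, 5]
(up to reordering of blocks).

Per-block formulas:
  For a 3×3 Jordan block J_3(5): exp(t · J_3(5)) = e^(5t)·(I + t·N + (t^2/2)·N^2), where N is the 3×3 nilpotent shift.

After assembling e^{tJ} and conjugating by P, we get:

e^{tA} =
  [exp(5*t), -t^2*exp(5*t)/2 + t*exp(5*t), t^2*exp(5*t)/2]
  [0, -t*exp(5*t) + exp(5*t), t*exp(5*t)]
  [0, -t*exp(5*t), t*exp(5*t) + exp(5*t)]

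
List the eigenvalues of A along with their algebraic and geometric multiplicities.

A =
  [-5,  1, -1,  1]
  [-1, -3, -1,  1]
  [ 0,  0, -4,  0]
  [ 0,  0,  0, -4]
λ = -4: alg = 4, geom = 3

Step 1 — factor the characteristic polynomial to read off the algebraic multiplicities:
  χ_A(x) = (x + 4)^4

Step 2 — compute geometric multiplicities via the rank-nullity identity g(λ) = n − rank(A − λI):
  rank(A − (-4)·I) = 1, so dim ker(A − (-4)·I) = n − 1 = 3

Summary:
  λ = -4: algebraic multiplicity = 4, geometric multiplicity = 3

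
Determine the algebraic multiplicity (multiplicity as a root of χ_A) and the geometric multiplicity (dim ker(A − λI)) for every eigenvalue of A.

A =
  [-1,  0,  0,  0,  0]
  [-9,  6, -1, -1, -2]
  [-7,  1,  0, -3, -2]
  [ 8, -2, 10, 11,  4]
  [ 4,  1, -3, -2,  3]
λ = -1: alg = 1, geom = 1; λ = 5: alg = 4, geom = 2

Step 1 — factor the characteristic polynomial to read off the algebraic multiplicities:
  χ_A(x) = (x - 5)^4*(x + 1)

Step 2 — compute geometric multiplicities via the rank-nullity identity g(λ) = n − rank(A − λI):
  rank(A − (-1)·I) = 4, so dim ker(A − (-1)·I) = n − 4 = 1
  rank(A − (5)·I) = 3, so dim ker(A − (5)·I) = n − 3 = 2

Summary:
  λ = -1: algebraic multiplicity = 1, geometric multiplicity = 1
  λ = 5: algebraic multiplicity = 4, geometric multiplicity = 2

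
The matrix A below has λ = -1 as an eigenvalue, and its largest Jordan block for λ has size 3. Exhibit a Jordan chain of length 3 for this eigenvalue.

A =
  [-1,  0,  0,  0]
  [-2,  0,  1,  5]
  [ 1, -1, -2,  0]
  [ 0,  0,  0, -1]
A Jordan chain for λ = -1 of length 3:
v_1 = (0, -1, 1, 0)ᵀ
v_2 = (0, -2, 1, 0)ᵀ
v_3 = (1, 0, 0, 0)ᵀ

Let N = A − (-1)·I. We want v_3 with N^3 v_3 = 0 but N^2 v_3 ≠ 0; then v_{j-1} := N · v_j for j = 3, …, 2.

Pick v_3 = (1, 0, 0, 0)ᵀ.
Then v_2 = N · v_3 = (0, -2, 1, 0)ᵀ.
Then v_1 = N · v_2 = (0, -1, 1, 0)ᵀ.

Sanity check: (A − (-1)·I) v_1 = (0, 0, 0, 0)ᵀ = 0. ✓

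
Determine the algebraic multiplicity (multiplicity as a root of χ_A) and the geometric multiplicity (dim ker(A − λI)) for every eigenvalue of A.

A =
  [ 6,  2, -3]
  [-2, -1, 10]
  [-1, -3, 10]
λ = 5: alg = 3, geom = 1

Step 1 — factor the characteristic polynomial to read off the algebraic multiplicities:
  χ_A(x) = (x - 5)^3

Step 2 — compute geometric multiplicities via the rank-nullity identity g(λ) = n − rank(A − λI):
  rank(A − (5)·I) = 2, so dim ker(A − (5)·I) = n − 2 = 1

Summary:
  λ = 5: algebraic multiplicity = 3, geometric multiplicity = 1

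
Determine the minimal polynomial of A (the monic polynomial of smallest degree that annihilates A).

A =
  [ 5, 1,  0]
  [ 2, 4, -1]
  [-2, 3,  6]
x^3 - 15*x^2 + 75*x - 125

The characteristic polynomial is χ_A(x) = (x - 5)^3, so the eigenvalues are known. The minimal polynomial is
  m_A(x) = Π_λ (x − λ)^{k_λ}
where k_λ is the size of the *largest* Jordan block for λ (equivalently, the smallest k with (A − λI)^k v = 0 for every generalised eigenvector v of λ).

  λ = 5: largest Jordan block has size 3, contributing (x − 5)^3

So m_A(x) = (x - 5)^3 = x^3 - 15*x^2 + 75*x - 125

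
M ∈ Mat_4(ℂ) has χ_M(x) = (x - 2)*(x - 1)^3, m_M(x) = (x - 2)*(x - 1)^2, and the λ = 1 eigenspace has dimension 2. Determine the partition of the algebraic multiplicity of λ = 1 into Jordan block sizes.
Block sizes for λ = 1: [2, 1]

Step 1 — from the characteristic polynomial, algebraic multiplicity of λ = 1 is 3. From dim ker(M − (1)·I) = 2, there are exactly 2 Jordan blocks for λ = 1.
Step 2 — from the minimal polynomial, the factor (x − 1)^2 tells us the largest block for λ = 1 has size 2.
Step 3 — with total size 3, 2 blocks, and largest block 2, the block sizes (in nonincreasing order) are [2, 1].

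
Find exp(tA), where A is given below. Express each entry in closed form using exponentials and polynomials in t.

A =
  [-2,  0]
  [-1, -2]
e^{tA} =
  [exp(-2*t), 0]
  [-t*exp(-2*t), exp(-2*t)]

Strategy: write A = P · J · P⁻¹ where J is a Jordan canonical form, so e^{tA} = P · e^{tJ} · P⁻¹, and e^{tJ} can be computed block-by-block.

A has Jordan form
J =
  [-2,  1]
  [ 0, -2]
(up to reordering of blocks).

Per-block formulas:
  For a 2×2 Jordan block J_2(-2): exp(t · J_2(-2)) = e^(-2t)·(I + t·N), where N is the 2×2 nilpotent shift.

After assembling e^{tJ} and conjugating by P, we get:

e^{tA} =
  [exp(-2*t), 0]
  [-t*exp(-2*t), exp(-2*t)]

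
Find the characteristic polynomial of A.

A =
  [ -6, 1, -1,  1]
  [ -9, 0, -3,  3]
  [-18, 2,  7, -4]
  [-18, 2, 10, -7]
x^4 + 6*x^3 - 54*x - 81

Expanding det(x·I − A) (e.g. by cofactor expansion or by noting that A is similar to its Jordan form J, which has the same characteristic polynomial as A) gives
  χ_A(x) = x^4 + 6*x^3 - 54*x - 81
which factors as (x - 3)*(x + 3)^3. The eigenvalues (with algebraic multiplicities) are λ = -3 with multiplicity 3, λ = 3 with multiplicity 1.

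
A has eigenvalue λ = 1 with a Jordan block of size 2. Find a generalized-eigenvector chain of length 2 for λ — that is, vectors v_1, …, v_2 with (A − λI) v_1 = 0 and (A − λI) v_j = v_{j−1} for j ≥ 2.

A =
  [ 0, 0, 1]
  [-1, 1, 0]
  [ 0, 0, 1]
A Jordan chain for λ = 1 of length 2:
v_1 = (0, -1, 0)ᵀ
v_2 = (1, 0, 1)ᵀ

Let N = A − (1)·I. We want v_2 with N^2 v_2 = 0 but N^1 v_2 ≠ 0; then v_{j-1} := N · v_j for j = 2, …, 2.

Pick v_2 = (1, 0, 1)ᵀ.
Then v_1 = N · v_2 = (0, -1, 0)ᵀ.

Sanity check: (A − (1)·I) v_1 = (0, 0, 0)ᵀ = 0. ✓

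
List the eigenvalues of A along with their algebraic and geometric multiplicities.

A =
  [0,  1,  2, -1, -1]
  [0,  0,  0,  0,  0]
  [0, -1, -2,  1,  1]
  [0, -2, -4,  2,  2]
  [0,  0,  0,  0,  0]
λ = 0: alg = 5, geom = 4

Step 1 — factor the characteristic polynomial to read off the algebraic multiplicities:
  χ_A(x) = x^5

Step 2 — compute geometric multiplicities via the rank-nullity identity g(λ) = n − rank(A − λI):
  rank(A − (0)·I) = 1, so dim ker(A − (0)·I) = n − 1 = 4

Summary:
  λ = 0: algebraic multiplicity = 5, geometric multiplicity = 4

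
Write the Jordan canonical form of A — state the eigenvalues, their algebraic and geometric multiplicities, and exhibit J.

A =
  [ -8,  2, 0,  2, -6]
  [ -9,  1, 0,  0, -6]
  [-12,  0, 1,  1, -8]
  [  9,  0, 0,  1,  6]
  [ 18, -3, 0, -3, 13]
J_2(1) ⊕ J_2(1) ⊕ J_1(4)

The characteristic polynomial is
  det(x·I − A) = x^5 - 8*x^4 + 22*x^3 - 28*x^2 + 17*x - 4 = (x - 4)*(x - 1)^4

Eigenvalues and multiplicities (the geometric multiplicity of λ is n − rank(A − λI), which equals the number of Jordan blocks for λ):
  λ = 1: algebraic multiplicity = 4, geometric multiplicity = 2
  λ = 4: algebraic multiplicity = 1, geometric multiplicity = 1

Determining the block sizes for each eigenvalue:
  λ = 1: with am = 4 and gm = 2, the partition is not yet determined (e.g. several partitions of 4 into 2 parts exist). Let N = A − (1)·I. Computing rank(N^1) = 3, rank(N^2) = 1; the number of blocks of size ≥ j is rank(N^{j−1}) − rank(N^j), giving [2, 2]. So we have 2 block(s) of size 2 → block sizes [2, 2]
  λ = 4: one block (gm = 1), so the single block has size am = 1 → block sizes [1]

Assembling the blocks gives a Jordan form
J =
  [1, 1, 0, 0, 0]
  [0, 1, 0, 0, 0]
  [0, 0, 1, 1, 0]
  [0, 0, 0, 1, 0]
  [0, 0, 0, 0, 4]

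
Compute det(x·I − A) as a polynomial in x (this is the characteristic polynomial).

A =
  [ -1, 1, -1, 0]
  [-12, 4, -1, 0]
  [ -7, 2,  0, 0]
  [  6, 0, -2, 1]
x^4 - 4*x^3 + 6*x^2 - 4*x + 1

Expanding det(x·I − A) (e.g. by cofactor expansion or by noting that A is similar to its Jordan form J, which has the same characteristic polynomial as A) gives
  χ_A(x) = x^4 - 4*x^3 + 6*x^2 - 4*x + 1
which factors as (x - 1)^4. The eigenvalues (with algebraic multiplicities) are λ = 1 with multiplicity 4.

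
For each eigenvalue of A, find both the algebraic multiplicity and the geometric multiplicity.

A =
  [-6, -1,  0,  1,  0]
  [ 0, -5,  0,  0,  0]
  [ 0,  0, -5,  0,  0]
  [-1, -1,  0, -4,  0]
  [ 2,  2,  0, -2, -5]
λ = -5: alg = 5, geom = 4

Step 1 — factor the characteristic polynomial to read off the algebraic multiplicities:
  χ_A(x) = (x + 5)^5

Step 2 — compute geometric multiplicities via the rank-nullity identity g(λ) = n − rank(A − λI):
  rank(A − (-5)·I) = 1, so dim ker(A − (-5)·I) = n − 1 = 4

Summary:
  λ = -5: algebraic multiplicity = 5, geometric multiplicity = 4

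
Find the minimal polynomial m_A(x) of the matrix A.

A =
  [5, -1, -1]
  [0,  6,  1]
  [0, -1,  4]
x^2 - 10*x + 25

The characteristic polynomial is χ_A(x) = (x - 5)^3, so the eigenvalues are known. The minimal polynomial is
  m_A(x) = Π_λ (x − λ)^{k_λ}
where k_λ is the size of the *largest* Jordan block for λ (equivalently, the smallest k with (A − λI)^k v = 0 for every generalised eigenvector v of λ).

  λ = 5: largest Jordan block has size 2, contributing (x − 5)^2

So m_A(x) = (x - 5)^2 = x^2 - 10*x + 25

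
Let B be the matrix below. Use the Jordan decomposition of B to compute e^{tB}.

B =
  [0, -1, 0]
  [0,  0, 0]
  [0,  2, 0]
e^{tB} =
  [1, -t, 0]
  [0, 1, 0]
  [0, 2*t, 1]

Strategy: write B = P · J · P⁻¹ where J is a Jordan canonical form, so e^{tB} = P · e^{tJ} · P⁻¹, and e^{tJ} can be computed block-by-block.

B has Jordan form
J =
  [0, 1, 0]
  [0, 0, 0]
  [0, 0, 0]
(up to reordering of blocks).

Per-block formulas:
  For a 1×1 block at λ = 0: exp(t · [0]) = [e^(0t)].
  For a 2×2 Jordan block J_2(0): exp(t · J_2(0)) = e^(0t)·(I + t·N), where N is the 2×2 nilpotent shift.

After assembling e^{tJ} and conjugating by P, we get:

e^{tB} =
  [1, -t, 0]
  [0, 1, 0]
  [0, 2*t, 1]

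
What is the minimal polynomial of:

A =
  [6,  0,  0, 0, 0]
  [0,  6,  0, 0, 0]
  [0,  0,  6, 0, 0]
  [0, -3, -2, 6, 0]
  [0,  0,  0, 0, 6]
x^2 - 12*x + 36

The characteristic polynomial is χ_A(x) = (x - 6)^5, so the eigenvalues are known. The minimal polynomial is
  m_A(x) = Π_λ (x − λ)^{k_λ}
where k_λ is the size of the *largest* Jordan block for λ (equivalently, the smallest k with (A − λI)^k v = 0 for every generalised eigenvector v of λ).

  λ = 6: largest Jordan block has size 2, contributing (x − 6)^2

So m_A(x) = (x - 6)^2 = x^2 - 12*x + 36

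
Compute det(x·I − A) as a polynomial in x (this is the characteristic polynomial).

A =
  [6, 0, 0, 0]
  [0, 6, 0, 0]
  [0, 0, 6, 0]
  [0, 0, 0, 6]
x^4 - 24*x^3 + 216*x^2 - 864*x + 1296

Expanding det(x·I − A) (e.g. by cofactor expansion or by noting that A is similar to its Jordan form J, which has the same characteristic polynomial as A) gives
  χ_A(x) = x^4 - 24*x^3 + 216*x^2 - 864*x + 1296
which factors as (x - 6)^4. The eigenvalues (with algebraic multiplicities) are λ = 6 with multiplicity 4.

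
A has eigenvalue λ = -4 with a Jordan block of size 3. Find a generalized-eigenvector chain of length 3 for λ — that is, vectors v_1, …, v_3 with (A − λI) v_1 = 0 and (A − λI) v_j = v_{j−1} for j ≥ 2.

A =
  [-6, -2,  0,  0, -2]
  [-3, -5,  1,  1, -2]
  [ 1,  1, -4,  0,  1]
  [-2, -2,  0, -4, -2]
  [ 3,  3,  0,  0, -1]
A Jordan chain for λ = -4 of length 3:
v_1 = (4, 2, -2, 4, -6)ᵀ
v_2 = (-2, -3, 1, -2, 3)ᵀ
v_3 = (1, 0, 0, 0, 0)ᵀ

Let N = A − (-4)·I. We want v_3 with N^3 v_3 = 0 but N^2 v_3 ≠ 0; then v_{j-1} := N · v_j for j = 3, …, 2.

Pick v_3 = (1, 0, 0, 0, 0)ᵀ.
Then v_2 = N · v_3 = (-2, -3, 1, -2, 3)ᵀ.
Then v_1 = N · v_2 = (4, 2, -2, 4, -6)ᵀ.

Sanity check: (A − (-4)·I) v_1 = (0, 0, 0, 0, 0)ᵀ = 0. ✓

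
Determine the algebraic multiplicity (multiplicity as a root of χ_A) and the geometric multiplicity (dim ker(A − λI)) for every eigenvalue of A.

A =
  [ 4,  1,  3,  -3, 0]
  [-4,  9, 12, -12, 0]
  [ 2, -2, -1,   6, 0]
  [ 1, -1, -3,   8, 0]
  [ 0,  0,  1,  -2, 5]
λ = 5: alg = 5, geom = 3

Step 1 — factor the characteristic polynomial to read off the algebraic multiplicities:
  χ_A(x) = (x - 5)^5

Step 2 — compute geometric multiplicities via the rank-nullity identity g(λ) = n − rank(A − λI):
  rank(A − (5)·I) = 2, so dim ker(A − (5)·I) = n − 2 = 3

Summary:
  λ = 5: algebraic multiplicity = 5, geometric multiplicity = 3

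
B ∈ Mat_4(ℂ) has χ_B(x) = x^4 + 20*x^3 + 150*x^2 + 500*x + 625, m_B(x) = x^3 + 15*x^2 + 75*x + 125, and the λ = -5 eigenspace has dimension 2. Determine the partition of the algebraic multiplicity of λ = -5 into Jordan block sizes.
Block sizes for λ = -5: [3, 1]

Step 1 — from the characteristic polynomial, algebraic multiplicity of λ = -5 is 4. From dim ker(B − (-5)·I) = 2, there are exactly 2 Jordan blocks for λ = -5.
Step 2 — from the minimal polynomial, the factor (x + 5)^3 tells us the largest block for λ = -5 has size 3.
Step 3 — with total size 4, 2 blocks, and largest block 3, the block sizes (in nonincreasing order) are [3, 1].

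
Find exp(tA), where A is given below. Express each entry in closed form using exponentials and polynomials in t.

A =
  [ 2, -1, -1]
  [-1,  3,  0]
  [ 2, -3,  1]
e^{tA} =
  [-t^2*exp(2*t)/2 + exp(2*t), t^2*exp(2*t) - t*exp(2*t), t^2*exp(2*t)/2 - t*exp(2*t)]
  [-t^2*exp(2*t)/2 - t*exp(2*t), t^2*exp(2*t) + t*exp(2*t) + exp(2*t), t^2*exp(2*t)/2]
  [t^2*exp(2*t)/2 + 2*t*exp(2*t), -t^2*exp(2*t) - 3*t*exp(2*t), -t^2*exp(2*t)/2 - t*exp(2*t) + exp(2*t)]

Strategy: write A = P · J · P⁻¹ where J is a Jordan canonical form, so e^{tA} = P · e^{tJ} · P⁻¹, and e^{tJ} can be computed block-by-block.

A has Jordan form
J =
  [2, 1, 0]
  [0, 2, 1]
  [0, 0, 2]
(up to reordering of blocks).

Per-block formulas:
  For a 3×3 Jordan block J_3(2): exp(t · J_3(2)) = e^(2t)·(I + t·N + (t^2/2)·N^2), where N is the 3×3 nilpotent shift.

After assembling e^{tJ} and conjugating by P, we get:

e^{tA} =
  [-t^2*exp(2*t)/2 + exp(2*t), t^2*exp(2*t) - t*exp(2*t), t^2*exp(2*t)/2 - t*exp(2*t)]
  [-t^2*exp(2*t)/2 - t*exp(2*t), t^2*exp(2*t) + t*exp(2*t) + exp(2*t), t^2*exp(2*t)/2]
  [t^2*exp(2*t)/2 + 2*t*exp(2*t), -t^2*exp(2*t) - 3*t*exp(2*t), -t^2*exp(2*t)/2 - t*exp(2*t) + exp(2*t)]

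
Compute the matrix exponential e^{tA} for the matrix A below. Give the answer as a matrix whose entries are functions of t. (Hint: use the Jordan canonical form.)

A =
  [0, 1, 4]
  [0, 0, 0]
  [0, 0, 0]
e^{tA} =
  [1, t, 4*t]
  [0, 1, 0]
  [0, 0, 1]

Strategy: write A = P · J · P⁻¹ where J is a Jordan canonical form, so e^{tA} = P · e^{tJ} · P⁻¹, and e^{tJ} can be computed block-by-block.

A has Jordan form
J =
  [0, 1, 0]
  [0, 0, 0]
  [0, 0, 0]
(up to reordering of blocks).

Per-block formulas:
  For a 1×1 block at λ = 0: exp(t · [0]) = [e^(0t)].
  For a 2×2 Jordan block J_2(0): exp(t · J_2(0)) = e^(0t)·(I + t·N), where N is the 2×2 nilpotent shift.

After assembling e^{tJ} and conjugating by P, we get:

e^{tA} =
  [1, t, 4*t]
  [0, 1, 0]
  [0, 0, 1]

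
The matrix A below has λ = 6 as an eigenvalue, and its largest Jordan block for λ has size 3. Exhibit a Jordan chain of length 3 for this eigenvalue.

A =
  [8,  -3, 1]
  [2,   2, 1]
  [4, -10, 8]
A Jordan chain for λ = 6 of length 3:
v_1 = (2, 0, -4)ᵀ
v_2 = (2, 2, 4)ᵀ
v_3 = (1, 0, 0)ᵀ

Let N = A − (6)·I. We want v_3 with N^3 v_3 = 0 but N^2 v_3 ≠ 0; then v_{j-1} := N · v_j for j = 3, …, 2.

Pick v_3 = (1, 0, 0)ᵀ.
Then v_2 = N · v_3 = (2, 2, 4)ᵀ.
Then v_1 = N · v_2 = (2, 0, -4)ᵀ.

Sanity check: (A − (6)·I) v_1 = (0, 0, 0)ᵀ = 0. ✓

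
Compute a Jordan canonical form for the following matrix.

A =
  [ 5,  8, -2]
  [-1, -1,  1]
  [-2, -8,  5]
J_2(3) ⊕ J_1(3)

The characteristic polynomial is
  det(x·I − A) = x^3 - 9*x^2 + 27*x - 27 = (x - 3)^3

Eigenvalues and multiplicities (the geometric multiplicity of λ is n − rank(A − λI), which equals the number of Jordan blocks for λ):
  λ = 3: algebraic multiplicity = 3, geometric multiplicity = 2

Determining the block sizes for each eigenvalue:
  λ = 3: 2 blocks summing to 3 forces exactly one block of size 2 and the rest size 1 → block sizes [2, 1]

Assembling the blocks gives a Jordan form
J =
  [3, 1, 0]
  [0, 3, 0]
  [0, 0, 3]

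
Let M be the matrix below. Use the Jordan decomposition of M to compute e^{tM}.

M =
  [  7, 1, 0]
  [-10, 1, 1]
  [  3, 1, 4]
e^{tM} =
  [-t^2*exp(4*t)/2 + 3*t*exp(4*t) + exp(4*t), t*exp(4*t), t^2*exp(4*t)/2]
  [3*t^2*exp(4*t)/2 - 10*t*exp(4*t), -3*t*exp(4*t) + exp(4*t), -3*t^2*exp(4*t)/2 + t*exp(4*t)]
  [-t^2*exp(4*t)/2 + 3*t*exp(4*t), t*exp(4*t), t^2*exp(4*t)/2 + exp(4*t)]

Strategy: write M = P · J · P⁻¹ where J is a Jordan canonical form, so e^{tM} = P · e^{tJ} · P⁻¹, and e^{tJ} can be computed block-by-block.

M has Jordan form
J =
  [4, 1, 0]
  [0, 4, 1]
  [0, 0, 4]
(up to reordering of blocks).

Per-block formulas:
  For a 3×3 Jordan block J_3(4): exp(t · J_3(4)) = e^(4t)·(I + t·N + (t^2/2)·N^2), where N is the 3×3 nilpotent shift.

After assembling e^{tJ} and conjugating by P, we get:

e^{tM} =
  [-t^2*exp(4*t)/2 + 3*t*exp(4*t) + exp(4*t), t*exp(4*t), t^2*exp(4*t)/2]
  [3*t^2*exp(4*t)/2 - 10*t*exp(4*t), -3*t*exp(4*t) + exp(4*t), -3*t^2*exp(4*t)/2 + t*exp(4*t)]
  [-t^2*exp(4*t)/2 + 3*t*exp(4*t), t*exp(4*t), t^2*exp(4*t)/2 + exp(4*t)]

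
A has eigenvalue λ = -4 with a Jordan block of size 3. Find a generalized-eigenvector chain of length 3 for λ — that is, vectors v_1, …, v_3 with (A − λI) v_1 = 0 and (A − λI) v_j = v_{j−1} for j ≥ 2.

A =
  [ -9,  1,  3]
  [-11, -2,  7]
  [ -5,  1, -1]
A Jordan chain for λ = -4 of length 3:
v_1 = (-1, -2, -1)ᵀ
v_2 = (-5, -11, -5)ᵀ
v_3 = (1, 0, 0)ᵀ

Let N = A − (-4)·I. We want v_3 with N^3 v_3 = 0 but N^2 v_3 ≠ 0; then v_{j-1} := N · v_j for j = 3, …, 2.

Pick v_3 = (1, 0, 0)ᵀ.
Then v_2 = N · v_3 = (-5, -11, -5)ᵀ.
Then v_1 = N · v_2 = (-1, -2, -1)ᵀ.

Sanity check: (A − (-4)·I) v_1 = (0, 0, 0)ᵀ = 0. ✓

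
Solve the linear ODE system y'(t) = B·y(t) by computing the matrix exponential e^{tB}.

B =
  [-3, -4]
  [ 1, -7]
e^{tB} =
  [2*t*exp(-5*t) + exp(-5*t), -4*t*exp(-5*t)]
  [t*exp(-5*t), -2*t*exp(-5*t) + exp(-5*t)]

Strategy: write B = P · J · P⁻¹ where J is a Jordan canonical form, so e^{tB} = P · e^{tJ} · P⁻¹, and e^{tJ} can be computed block-by-block.

B has Jordan form
J =
  [-5,  1]
  [ 0, -5]
(up to reordering of blocks).

Per-block formulas:
  For a 2×2 Jordan block J_2(-5): exp(t · J_2(-5)) = e^(-5t)·(I + t·N), where N is the 2×2 nilpotent shift.

After assembling e^{tJ} and conjugating by P, we get:

e^{tB} =
  [2*t*exp(-5*t) + exp(-5*t), -4*t*exp(-5*t)]
  [t*exp(-5*t), -2*t*exp(-5*t) + exp(-5*t)]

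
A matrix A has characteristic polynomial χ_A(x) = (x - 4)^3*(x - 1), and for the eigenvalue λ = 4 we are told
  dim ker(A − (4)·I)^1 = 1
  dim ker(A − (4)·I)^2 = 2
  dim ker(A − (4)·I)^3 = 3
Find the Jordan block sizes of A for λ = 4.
Block sizes for λ = 4: [3]

From the dimensions of kernels of powers, the number of Jordan blocks of size at least j is d_j − d_{j−1} where d_j = dim ker(N^j) (with d_0 = 0). Computing the differences gives [1, 1, 1].
The number of blocks of size exactly k is (#blocks of size ≥ k) − (#blocks of size ≥ k + 1), so the partition is: 1 block(s) of size 3.
In nonincreasing order the block sizes are [3].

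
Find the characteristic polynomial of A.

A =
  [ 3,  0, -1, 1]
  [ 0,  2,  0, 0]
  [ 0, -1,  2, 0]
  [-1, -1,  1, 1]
x^4 - 8*x^3 + 24*x^2 - 32*x + 16

Expanding det(x·I − A) (e.g. by cofactor expansion or by noting that A is similar to its Jordan form J, which has the same characteristic polynomial as A) gives
  χ_A(x) = x^4 - 8*x^3 + 24*x^2 - 32*x + 16
which factors as (x - 2)^4. The eigenvalues (with algebraic multiplicities) are λ = 2 with multiplicity 4.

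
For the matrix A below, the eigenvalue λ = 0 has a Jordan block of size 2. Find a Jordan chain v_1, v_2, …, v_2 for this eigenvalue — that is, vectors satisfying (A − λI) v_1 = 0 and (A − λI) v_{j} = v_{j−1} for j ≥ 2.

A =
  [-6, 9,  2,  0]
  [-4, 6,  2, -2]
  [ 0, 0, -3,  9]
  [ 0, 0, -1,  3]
A Jordan chain for λ = 0 of length 2:
v_1 = (-6, -4, 0, 0)ᵀ
v_2 = (1, 0, 0, 0)ᵀ

Let N = A − (0)·I. We want v_2 with N^2 v_2 = 0 but N^1 v_2 ≠ 0; then v_{j-1} := N · v_j for j = 2, …, 2.

Pick v_2 = (1, 0, 0, 0)ᵀ.
Then v_1 = N · v_2 = (-6, -4, 0, 0)ᵀ.

Sanity check: (A − (0)·I) v_1 = (0, 0, 0, 0)ᵀ = 0. ✓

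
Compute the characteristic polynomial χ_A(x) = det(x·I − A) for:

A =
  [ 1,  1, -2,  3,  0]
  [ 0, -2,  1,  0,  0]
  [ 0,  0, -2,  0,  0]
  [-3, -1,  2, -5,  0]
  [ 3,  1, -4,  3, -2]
x^5 + 10*x^4 + 40*x^3 + 80*x^2 + 80*x + 32

Expanding det(x·I − A) (e.g. by cofactor expansion or by noting that A is similar to its Jordan form J, which has the same characteristic polynomial as A) gives
  χ_A(x) = x^5 + 10*x^4 + 40*x^3 + 80*x^2 + 80*x + 32
which factors as (x + 2)^5. The eigenvalues (with algebraic multiplicities) are λ = -2 with multiplicity 5.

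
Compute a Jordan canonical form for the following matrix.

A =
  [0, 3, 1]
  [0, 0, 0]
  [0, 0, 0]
J_2(0) ⊕ J_1(0)

The characteristic polynomial is
  det(x·I − A) = x^3

Eigenvalues and multiplicities (the geometric multiplicity of λ is n − rank(A − λI), which equals the number of Jordan blocks for λ):
  λ = 0: algebraic multiplicity = 3, geometric multiplicity = 2

Determining the block sizes for each eigenvalue:
  λ = 0: 2 blocks summing to 3 forces exactly one block of size 2 and the rest size 1 → block sizes [2, 1]

Assembling the blocks gives a Jordan form
J =
  [0, 1, 0]
  [0, 0, 0]
  [0, 0, 0]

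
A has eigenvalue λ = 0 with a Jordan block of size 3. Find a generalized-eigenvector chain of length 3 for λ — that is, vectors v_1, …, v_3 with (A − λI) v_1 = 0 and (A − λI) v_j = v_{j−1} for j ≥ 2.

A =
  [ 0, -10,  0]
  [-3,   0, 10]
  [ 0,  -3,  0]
A Jordan chain for λ = 0 of length 3:
v_1 = (30, 0, 9)ᵀ
v_2 = (0, -3, 0)ᵀ
v_3 = (1, 0, 0)ᵀ

Let N = A − (0)·I. We want v_3 with N^3 v_3 = 0 but N^2 v_3 ≠ 0; then v_{j-1} := N · v_j for j = 3, …, 2.

Pick v_3 = (1, 0, 0)ᵀ.
Then v_2 = N · v_3 = (0, -3, 0)ᵀ.
Then v_1 = N · v_2 = (30, 0, 9)ᵀ.

Sanity check: (A − (0)·I) v_1 = (0, 0, 0)ᵀ = 0. ✓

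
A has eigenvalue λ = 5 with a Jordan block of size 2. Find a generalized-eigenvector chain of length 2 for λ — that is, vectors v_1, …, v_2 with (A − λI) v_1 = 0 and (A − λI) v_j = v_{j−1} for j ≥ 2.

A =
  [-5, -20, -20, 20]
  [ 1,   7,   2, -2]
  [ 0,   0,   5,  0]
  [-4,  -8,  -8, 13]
A Jordan chain for λ = 5 of length 2:
v_1 = (-10, 1, 0, -4)ᵀ
v_2 = (1, 0, 0, 0)ᵀ

Let N = A − (5)·I. We want v_2 with N^2 v_2 = 0 but N^1 v_2 ≠ 0; then v_{j-1} := N · v_j for j = 2, …, 2.

Pick v_2 = (1, 0, 0, 0)ᵀ.
Then v_1 = N · v_2 = (-10, 1, 0, -4)ᵀ.

Sanity check: (A − (5)·I) v_1 = (0, 0, 0, 0)ᵀ = 0. ✓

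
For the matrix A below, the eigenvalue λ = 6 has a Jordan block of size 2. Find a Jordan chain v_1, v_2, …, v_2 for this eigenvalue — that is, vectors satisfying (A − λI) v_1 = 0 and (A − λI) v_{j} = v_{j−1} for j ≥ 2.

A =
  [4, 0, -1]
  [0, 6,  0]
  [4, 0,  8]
A Jordan chain for λ = 6 of length 2:
v_1 = (-2, 0, 4)ᵀ
v_2 = (1, 0, 0)ᵀ

Let N = A − (6)·I. We want v_2 with N^2 v_2 = 0 but N^1 v_2 ≠ 0; then v_{j-1} := N · v_j for j = 2, …, 2.

Pick v_2 = (1, 0, 0)ᵀ.
Then v_1 = N · v_2 = (-2, 0, 4)ᵀ.

Sanity check: (A − (6)·I) v_1 = (0, 0, 0)ᵀ = 0. ✓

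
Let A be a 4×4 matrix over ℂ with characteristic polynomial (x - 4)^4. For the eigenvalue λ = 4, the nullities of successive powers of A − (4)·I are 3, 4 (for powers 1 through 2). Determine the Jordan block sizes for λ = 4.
Block sizes for λ = 4: [2, 1, 1]

From the dimensions of kernels of powers, the number of Jordan blocks of size at least j is d_j − d_{j−1} where d_j = dim ker(N^j) (with d_0 = 0). Computing the differences gives [3, 1].
The number of blocks of size exactly k is (#blocks of size ≥ k) − (#blocks of size ≥ k + 1), so the partition is: 2 block(s) of size 1, 1 block(s) of size 2.
In nonincreasing order the block sizes are [2, 1, 1].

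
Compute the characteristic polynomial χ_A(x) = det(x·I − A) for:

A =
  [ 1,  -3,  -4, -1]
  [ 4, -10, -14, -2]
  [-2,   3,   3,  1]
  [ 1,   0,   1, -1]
x^4 + 7*x^3 + 15*x^2 + 13*x + 4

Expanding det(x·I − A) (e.g. by cofactor expansion or by noting that A is similar to its Jordan form J, which has the same characteristic polynomial as A) gives
  χ_A(x) = x^4 + 7*x^3 + 15*x^2 + 13*x + 4
which factors as (x + 1)^3*(x + 4). The eigenvalues (with algebraic multiplicities) are λ = -4 with multiplicity 1, λ = -1 with multiplicity 3.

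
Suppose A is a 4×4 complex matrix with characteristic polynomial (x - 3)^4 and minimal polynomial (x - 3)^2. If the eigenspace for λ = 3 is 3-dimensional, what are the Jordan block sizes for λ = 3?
Block sizes for λ = 3: [2, 1, 1]

Step 1 — from the characteristic polynomial, algebraic multiplicity of λ = 3 is 4. From dim ker(A − (3)·I) = 3, there are exactly 3 Jordan blocks for λ = 3.
Step 2 — from the minimal polynomial, the factor (x − 3)^2 tells us the largest block for λ = 3 has size 2.
Step 3 — with total size 4, 3 blocks, and largest block 2, the block sizes (in nonincreasing order) are [2, 1, 1].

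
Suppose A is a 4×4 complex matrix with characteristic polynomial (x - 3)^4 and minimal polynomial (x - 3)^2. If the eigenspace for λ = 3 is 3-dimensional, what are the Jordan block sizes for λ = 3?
Block sizes for λ = 3: [2, 1, 1]

Step 1 — from the characteristic polynomial, algebraic multiplicity of λ = 3 is 4. From dim ker(A − (3)·I) = 3, there are exactly 3 Jordan blocks for λ = 3.
Step 2 — from the minimal polynomial, the factor (x − 3)^2 tells us the largest block for λ = 3 has size 2.
Step 3 — with total size 4, 3 blocks, and largest block 2, the block sizes (in nonincreasing order) are [2, 1, 1].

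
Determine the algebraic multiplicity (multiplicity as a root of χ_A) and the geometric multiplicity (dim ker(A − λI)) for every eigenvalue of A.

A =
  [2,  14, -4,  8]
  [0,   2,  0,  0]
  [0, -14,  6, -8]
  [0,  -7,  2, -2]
λ = 2: alg = 4, geom = 3

Step 1 — factor the characteristic polynomial to read off the algebraic multiplicities:
  χ_A(x) = (x - 2)^4

Step 2 — compute geometric multiplicities via the rank-nullity identity g(λ) = n − rank(A − λI):
  rank(A − (2)·I) = 1, so dim ker(A − (2)·I) = n − 1 = 3

Summary:
  λ = 2: algebraic multiplicity = 4, geometric multiplicity = 3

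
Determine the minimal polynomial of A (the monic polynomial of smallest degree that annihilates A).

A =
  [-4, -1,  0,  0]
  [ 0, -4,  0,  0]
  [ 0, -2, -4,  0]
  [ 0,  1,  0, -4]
x^2 + 8*x + 16

The characteristic polynomial is χ_A(x) = (x + 4)^4, so the eigenvalues are known. The minimal polynomial is
  m_A(x) = Π_λ (x − λ)^{k_λ}
where k_λ is the size of the *largest* Jordan block for λ (equivalently, the smallest k with (A − λI)^k v = 0 for every generalised eigenvector v of λ).

  λ = -4: largest Jordan block has size 2, contributing (x + 4)^2

So m_A(x) = (x + 4)^2 = x^2 + 8*x + 16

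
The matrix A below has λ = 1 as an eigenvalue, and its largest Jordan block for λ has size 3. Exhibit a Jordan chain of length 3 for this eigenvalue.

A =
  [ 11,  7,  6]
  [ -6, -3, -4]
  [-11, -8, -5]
A Jordan chain for λ = 1 of length 3:
v_1 = (-8, 8, 4)ᵀ
v_2 = (10, -6, -11)ᵀ
v_3 = (1, 0, 0)ᵀ

Let N = A − (1)·I. We want v_3 with N^3 v_3 = 0 but N^2 v_3 ≠ 0; then v_{j-1} := N · v_j for j = 3, …, 2.

Pick v_3 = (1, 0, 0)ᵀ.
Then v_2 = N · v_3 = (10, -6, -11)ᵀ.
Then v_1 = N · v_2 = (-8, 8, 4)ᵀ.

Sanity check: (A − (1)·I) v_1 = (0, 0, 0)ᵀ = 0. ✓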